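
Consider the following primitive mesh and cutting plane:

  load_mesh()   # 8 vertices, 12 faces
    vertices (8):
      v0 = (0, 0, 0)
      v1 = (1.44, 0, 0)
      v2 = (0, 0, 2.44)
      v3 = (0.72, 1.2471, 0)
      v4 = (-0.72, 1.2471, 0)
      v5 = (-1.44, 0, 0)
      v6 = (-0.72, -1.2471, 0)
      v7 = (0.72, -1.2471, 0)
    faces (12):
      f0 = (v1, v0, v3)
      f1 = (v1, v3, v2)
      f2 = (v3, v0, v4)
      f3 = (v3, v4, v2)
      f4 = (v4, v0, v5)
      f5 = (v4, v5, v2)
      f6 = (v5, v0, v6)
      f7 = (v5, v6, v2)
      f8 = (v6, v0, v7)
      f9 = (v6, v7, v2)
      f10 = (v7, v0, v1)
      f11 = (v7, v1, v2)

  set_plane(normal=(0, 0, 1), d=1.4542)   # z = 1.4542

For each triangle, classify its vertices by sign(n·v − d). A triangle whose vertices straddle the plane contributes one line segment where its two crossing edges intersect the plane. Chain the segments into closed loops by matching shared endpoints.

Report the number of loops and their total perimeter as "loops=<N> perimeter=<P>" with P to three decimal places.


Straddling triangles (6 of 12):
  (v1,v3,v2) [--+] → (0.290892, 0.503849, 1.4542)–(0.581784, 0, 1.4542)  len=0.5818
  (v3,v4,v2) [--+] → (-0.290892, 0.503849, 1.4542)–(0.290892, 0.503849, 1.4542)  len=0.5818
  (v4,v5,v2) [--+] → (-0.581784, 0, 1.4542)–(-0.290892, 0.503849, 1.4542)  len=0.5818
  (v5,v6,v2) [--+] → (-0.290892, -0.503849, 1.4542)–(-0.581784, 0, 1.4542)  len=0.5818
  (v6,v7,v2) [--+] → (0.290892, -0.503849, 1.4542)–(-0.290892, -0.503849, 1.4542)  len=0.5818
  (v7,v1,v2) [--+] → (0.581784, 0, 1.4542)–(0.290892, -0.503849, 1.4542)  len=0.5818

Chained into 1 loop(s):
  loop 1: 6 segments, perimeter = 3.4907
Total perimeter = 3.491

loops=1 perimeter=3.491


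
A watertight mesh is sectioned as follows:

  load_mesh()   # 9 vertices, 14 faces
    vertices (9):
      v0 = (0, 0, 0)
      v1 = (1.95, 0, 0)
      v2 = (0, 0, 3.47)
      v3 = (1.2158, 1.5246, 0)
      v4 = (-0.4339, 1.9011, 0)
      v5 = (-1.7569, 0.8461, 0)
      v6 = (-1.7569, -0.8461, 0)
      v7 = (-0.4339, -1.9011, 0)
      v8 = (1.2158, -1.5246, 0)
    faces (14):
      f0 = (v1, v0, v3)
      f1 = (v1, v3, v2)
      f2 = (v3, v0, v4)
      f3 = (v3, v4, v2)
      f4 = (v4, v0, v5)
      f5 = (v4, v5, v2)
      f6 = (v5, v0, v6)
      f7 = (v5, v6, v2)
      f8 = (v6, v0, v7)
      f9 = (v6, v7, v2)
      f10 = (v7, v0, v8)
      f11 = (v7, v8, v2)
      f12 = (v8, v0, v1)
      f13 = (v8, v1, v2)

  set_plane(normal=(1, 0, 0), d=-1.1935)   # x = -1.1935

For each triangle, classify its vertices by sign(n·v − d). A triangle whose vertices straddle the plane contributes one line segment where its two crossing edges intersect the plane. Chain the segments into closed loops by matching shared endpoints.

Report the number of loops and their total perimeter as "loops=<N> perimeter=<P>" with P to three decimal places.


loops=1 perimeter=6.392

Straddling triangles (6 of 14):
  (v4,v0,v5) [++-] → (-1.1935, 0.574774, 0)–(-1.1935, 1.29537, 0)  len=0.7206
  (v4,v5,v2) [+-+] → (-1.1935, 1.29537, 0)–(-1.1935, 0.574774, 1.11275)  len=1.3257
  (v5,v0,v6) [-+-] → (-1.1935, 0.574774, 0)–(-1.1935, -0.574774, 0)  len=1.1495
  (v5,v6,v2) [--+] → (-1.1935, -0.574774, 1.11275)–(-1.1935, 0.574774, 1.11275)  len=1.1495
  (v6,v0,v7) [-++] → (-1.1935, -0.574774, 0)–(-1.1935, -1.29537, 0)  len=0.7206
  (v6,v7,v2) [-++] → (-1.1935, -1.29537, 0)–(-1.1935, -0.574774, 1.11275)  len=1.3257

Chained into 1 loop(s):
  loop 1: 6 segments, perimeter = 6.3917
Total perimeter = 6.392


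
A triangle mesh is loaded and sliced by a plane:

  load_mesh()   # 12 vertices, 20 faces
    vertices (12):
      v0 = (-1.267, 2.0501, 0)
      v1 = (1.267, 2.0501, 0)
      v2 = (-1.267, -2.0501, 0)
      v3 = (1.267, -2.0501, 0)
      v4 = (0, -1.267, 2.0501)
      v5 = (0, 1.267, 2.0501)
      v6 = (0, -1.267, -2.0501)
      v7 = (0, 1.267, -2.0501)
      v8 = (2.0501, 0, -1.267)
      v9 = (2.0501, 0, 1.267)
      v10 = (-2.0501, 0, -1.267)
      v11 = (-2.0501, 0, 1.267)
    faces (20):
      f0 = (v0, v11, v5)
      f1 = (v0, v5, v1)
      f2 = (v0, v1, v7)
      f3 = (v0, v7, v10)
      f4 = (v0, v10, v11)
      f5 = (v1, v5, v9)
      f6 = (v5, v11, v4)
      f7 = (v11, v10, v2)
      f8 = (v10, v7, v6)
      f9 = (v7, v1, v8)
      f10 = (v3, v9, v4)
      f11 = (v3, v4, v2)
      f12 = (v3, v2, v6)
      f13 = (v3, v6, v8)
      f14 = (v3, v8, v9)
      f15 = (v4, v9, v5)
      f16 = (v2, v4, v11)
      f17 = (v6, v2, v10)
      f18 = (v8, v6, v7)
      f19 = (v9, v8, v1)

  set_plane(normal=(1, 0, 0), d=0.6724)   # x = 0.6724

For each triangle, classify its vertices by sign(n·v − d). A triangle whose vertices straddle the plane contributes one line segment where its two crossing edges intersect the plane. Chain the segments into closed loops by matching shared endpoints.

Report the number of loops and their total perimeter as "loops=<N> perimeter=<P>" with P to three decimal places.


Straddling triangles (10 of 20):
  (v0,v5,v1) [--+] → (0.6724, 1.68259, 0.962107)–(0.6724, 2.0501, 0)  len=1.0299
  (v0,v1,v7) [-+-] → (0.6724, 2.0501, 0)–(0.6724, 1.68259, -0.962107)  len=1.0299
  (v1,v5,v9) [+-+] → (0.6724, 1.68259, 0.962107)–(0.6724, 0.851444, 1.79326)  len=1.1754
  (v7,v1,v8) [-++] → (0.6724, 1.68259, -0.962107)–(0.6724, 0.851444, -1.79326)  len=1.1754
  (v3,v9,v4) [++-] → (0.6724, -0.851444, 1.79326)–(0.6724, -1.68259, 0.962107)  len=1.1754
  (v3,v4,v2) [+--] → (0.6724, -1.68259, 0.962107)–(0.6724, -2.0501, 0)  len=1.0299
  (v3,v2,v6) [+--] → (0.6724, -2.0501, 0)–(0.6724, -1.68259, -0.962107)  len=1.0299
  (v3,v6,v8) [+-+] → (0.6724, -1.68259, -0.962107)–(0.6724, -0.851444, -1.79326)  len=1.1754
  (v4,v9,v5) [-+-] → (0.6724, -0.851444, 1.79326)–(0.6724, 0.851444, 1.79326)  len=1.7029
  (v8,v6,v7) [+--] → (0.6724, -0.851444, -1.79326)–(0.6724, 0.851444, -1.79326)  len=1.7029

Chained into 1 loop(s):
  loop 1: 10 segments, perimeter = 12.2271
Total perimeter = 12.227

loops=1 perimeter=12.227


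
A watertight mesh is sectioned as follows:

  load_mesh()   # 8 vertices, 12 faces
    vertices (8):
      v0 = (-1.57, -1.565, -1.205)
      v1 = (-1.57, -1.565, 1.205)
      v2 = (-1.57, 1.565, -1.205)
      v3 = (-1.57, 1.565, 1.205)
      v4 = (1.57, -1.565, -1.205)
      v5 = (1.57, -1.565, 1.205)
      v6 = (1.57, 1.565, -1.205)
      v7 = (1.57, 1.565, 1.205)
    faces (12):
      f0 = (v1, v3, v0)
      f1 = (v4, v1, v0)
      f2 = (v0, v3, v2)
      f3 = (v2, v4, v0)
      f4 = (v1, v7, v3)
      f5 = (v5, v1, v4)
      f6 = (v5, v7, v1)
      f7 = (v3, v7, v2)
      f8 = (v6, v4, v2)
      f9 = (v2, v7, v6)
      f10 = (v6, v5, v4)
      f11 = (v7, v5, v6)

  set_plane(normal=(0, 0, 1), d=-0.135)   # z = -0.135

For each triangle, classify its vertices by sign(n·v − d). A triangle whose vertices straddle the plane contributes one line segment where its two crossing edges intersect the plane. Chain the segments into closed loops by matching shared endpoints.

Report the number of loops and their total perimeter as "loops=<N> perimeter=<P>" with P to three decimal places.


loops=1 perimeter=12.540

Straddling triangles (8 of 12):
  (v1,v3,v0) [++-] → (-1.57, -0.175332, -0.135)–(-1.57, -1.565, -0.135)  len=1.3897
  (v4,v1,v0) [-+-] → (0.175892, -1.565, -0.135)–(-1.57, -1.565, -0.135)  len=1.7459
  (v0,v3,v2) [-+-] → (-1.57, -0.175332, -0.135)–(-1.57, 1.565, -0.135)  len=1.7403
  (v5,v1,v4) [++-] → (0.175892, -1.565, -0.135)–(1.57, -1.565, -0.135)  len=1.3941
  (v3,v7,v2) [++-] → (-0.175892, 1.565, -0.135)–(-1.57, 1.565, -0.135)  len=1.3941
  (v2,v7,v6) [-+-] → (-0.175892, 1.565, -0.135)–(1.57, 1.565, -0.135)  len=1.7459
  (v6,v5,v4) [-+-] → (1.57, 0.175332, -0.135)–(1.57, -1.565, -0.135)  len=1.7403
  (v7,v5,v6) [++-] → (1.57, 0.175332, -0.135)–(1.57, 1.565, -0.135)  len=1.3897

Chained into 1 loop(s):
  loop 1: 8 segments, perimeter = 12.5400
Total perimeter = 12.540


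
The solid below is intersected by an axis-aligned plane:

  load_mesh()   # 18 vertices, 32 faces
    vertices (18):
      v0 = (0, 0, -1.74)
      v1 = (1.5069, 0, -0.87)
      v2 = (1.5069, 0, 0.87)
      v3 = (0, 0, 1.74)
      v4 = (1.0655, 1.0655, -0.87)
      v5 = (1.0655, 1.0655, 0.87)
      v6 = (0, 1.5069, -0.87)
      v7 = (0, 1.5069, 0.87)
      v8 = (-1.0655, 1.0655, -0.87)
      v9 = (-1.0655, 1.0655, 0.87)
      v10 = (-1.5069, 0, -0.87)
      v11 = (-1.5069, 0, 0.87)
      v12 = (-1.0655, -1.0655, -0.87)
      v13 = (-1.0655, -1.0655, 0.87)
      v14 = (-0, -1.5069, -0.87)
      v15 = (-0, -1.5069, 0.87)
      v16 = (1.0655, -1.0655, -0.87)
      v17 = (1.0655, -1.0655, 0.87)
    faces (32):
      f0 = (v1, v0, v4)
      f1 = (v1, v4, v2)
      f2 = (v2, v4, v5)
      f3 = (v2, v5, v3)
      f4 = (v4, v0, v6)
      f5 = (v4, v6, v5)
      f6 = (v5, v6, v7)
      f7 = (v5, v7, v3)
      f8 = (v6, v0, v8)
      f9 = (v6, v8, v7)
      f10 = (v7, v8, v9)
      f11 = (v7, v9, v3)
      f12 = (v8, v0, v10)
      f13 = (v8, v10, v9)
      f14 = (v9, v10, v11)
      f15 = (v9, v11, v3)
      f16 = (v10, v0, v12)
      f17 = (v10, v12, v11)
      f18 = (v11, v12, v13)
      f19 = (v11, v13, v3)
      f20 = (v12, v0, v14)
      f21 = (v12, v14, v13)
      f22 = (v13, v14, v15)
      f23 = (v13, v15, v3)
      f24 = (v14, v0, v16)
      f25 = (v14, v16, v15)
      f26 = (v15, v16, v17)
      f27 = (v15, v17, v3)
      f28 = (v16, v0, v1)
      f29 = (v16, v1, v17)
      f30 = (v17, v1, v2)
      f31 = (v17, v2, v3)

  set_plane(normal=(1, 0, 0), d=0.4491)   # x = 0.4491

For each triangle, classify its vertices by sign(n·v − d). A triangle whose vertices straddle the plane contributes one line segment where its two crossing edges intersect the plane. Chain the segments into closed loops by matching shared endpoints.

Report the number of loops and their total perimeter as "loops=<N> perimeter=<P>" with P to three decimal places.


loops=1 perimeter=9.354

Straddling triangles (12 of 32):
  (v1,v0,v4) [+-+] → (0.4491, 0, -1.48071)–(0.4491, 0.4491, -1.3733)  len=0.4618
  (v2,v5,v3) [++-] → (0.4491, 0.4491, 1.3733)–(0.4491, 0, 1.48071)  len=0.4618
  (v4,v0,v6) [+--] → (0.4491, 0.4491, -1.3733)–(0.4491, 1.32085, -0.87)  len=1.0066
  (v4,v6,v5) [+-+] → (0.4491, 1.32085, -0.87)–(0.4491, 1.32085, -0.136603)  len=0.7334
  (v5,v6,v7) [+--] → (0.4491, 1.32085, -0.136603)–(0.4491, 1.32085, 0.87)  len=1.0066
  (v5,v7,v3) [+--] → (0.4491, 1.32085, 0.87)–(0.4491, 0.4491, 1.3733)  len=1.0066
  (v14,v0,v16) [--+] → (0.4491, -0.4491, -1.3733)–(0.4491, -1.32085, -0.87)  len=1.0066
  (v14,v16,v15) [-+-] → (0.4491, -1.32085, -0.87)–(0.4491, -1.32085, 0.136603)  len=1.0066
  (v15,v16,v17) [-++] → (0.4491, -1.32085, 0.136603)–(0.4491, -1.32085, 0.87)  len=0.7334
  (v15,v17,v3) [-+-] → (0.4491, -1.32085, 0.87)–(0.4491, -0.4491, 1.3733)  len=1.0066
  (v16,v0,v1) [+-+] → (0.4491, -0.4491, -1.3733)–(0.4491, 0, -1.48071)  len=0.4618
  (v17,v2,v3) [++-] → (0.4491, 0, 1.48071)–(0.4491, -0.4491, 1.3733)  len=0.4618

Chained into 1 loop(s):
  loop 1: 12 segments, perimeter = 9.3535
Total perimeter = 9.354


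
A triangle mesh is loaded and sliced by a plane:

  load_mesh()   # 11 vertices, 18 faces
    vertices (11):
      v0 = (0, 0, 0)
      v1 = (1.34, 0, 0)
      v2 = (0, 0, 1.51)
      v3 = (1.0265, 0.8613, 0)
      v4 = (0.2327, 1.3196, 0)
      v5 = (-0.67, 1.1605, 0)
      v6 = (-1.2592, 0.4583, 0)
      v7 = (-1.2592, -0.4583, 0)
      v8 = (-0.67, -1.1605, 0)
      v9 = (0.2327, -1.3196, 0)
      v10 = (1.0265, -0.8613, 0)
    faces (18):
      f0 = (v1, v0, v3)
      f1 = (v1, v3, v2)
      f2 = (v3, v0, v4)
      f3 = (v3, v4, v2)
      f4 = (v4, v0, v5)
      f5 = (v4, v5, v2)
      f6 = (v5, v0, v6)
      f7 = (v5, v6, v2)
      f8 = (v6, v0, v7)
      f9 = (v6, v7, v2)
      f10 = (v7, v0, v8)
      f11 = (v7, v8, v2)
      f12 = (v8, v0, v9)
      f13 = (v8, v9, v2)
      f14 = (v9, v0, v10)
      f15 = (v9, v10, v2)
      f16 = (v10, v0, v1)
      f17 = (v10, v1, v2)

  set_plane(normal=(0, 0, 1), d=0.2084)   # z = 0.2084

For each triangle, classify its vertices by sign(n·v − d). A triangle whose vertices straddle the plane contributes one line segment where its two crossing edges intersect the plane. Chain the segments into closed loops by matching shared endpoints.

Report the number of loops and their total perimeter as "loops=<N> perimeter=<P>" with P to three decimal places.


loops=1 perimeter=7.111

Straddling triangles (9 of 18):
  (v1,v3,v2) [--+] → (0.884829, 0.742429, 0.2084)–(1.15506, 0, 0.2084)  len=0.7901
  (v3,v4,v2) [--+] → (0.200584, 1.13748, 0.2084)–(0.884829, 0.742429, 0.2084)  len=0.7901
  (v4,v5,v2) [--+] → (-0.577531, 1.00034, 0.2084)–(0.200584, 1.13748, 0.2084)  len=0.7901
  (v5,v6,v2) [--+] → (-1.08541, 0.395049, 0.2084)–(-0.577531, 1.00034, 0.2084)  len=0.7901
  (v6,v7,v2) [--+] → (-1.08541, -0.395049, 0.2084)–(-1.08541, 0.395049, 0.2084)  len=0.7901
  (v7,v8,v2) [--+] → (-0.577531, -1.00034, 0.2084)–(-1.08541, -0.395049, 0.2084)  len=0.7901
  (v8,v9,v2) [--+] → (0.200584, -1.13748, 0.2084)–(-0.577531, -1.00034, 0.2084)  len=0.7901
  (v9,v10,v2) [--+] → (0.884829, -0.742429, 0.2084)–(0.200584, -1.13748, 0.2084)  len=0.7901
  (v10,v1,v2) [--+] → (1.15506, 0, 0.2084)–(0.884829, -0.742429, 0.2084)  len=0.7901

Chained into 1 loop(s):
  loop 1: 9 segments, perimeter = 7.1109
Total perimeter = 7.111


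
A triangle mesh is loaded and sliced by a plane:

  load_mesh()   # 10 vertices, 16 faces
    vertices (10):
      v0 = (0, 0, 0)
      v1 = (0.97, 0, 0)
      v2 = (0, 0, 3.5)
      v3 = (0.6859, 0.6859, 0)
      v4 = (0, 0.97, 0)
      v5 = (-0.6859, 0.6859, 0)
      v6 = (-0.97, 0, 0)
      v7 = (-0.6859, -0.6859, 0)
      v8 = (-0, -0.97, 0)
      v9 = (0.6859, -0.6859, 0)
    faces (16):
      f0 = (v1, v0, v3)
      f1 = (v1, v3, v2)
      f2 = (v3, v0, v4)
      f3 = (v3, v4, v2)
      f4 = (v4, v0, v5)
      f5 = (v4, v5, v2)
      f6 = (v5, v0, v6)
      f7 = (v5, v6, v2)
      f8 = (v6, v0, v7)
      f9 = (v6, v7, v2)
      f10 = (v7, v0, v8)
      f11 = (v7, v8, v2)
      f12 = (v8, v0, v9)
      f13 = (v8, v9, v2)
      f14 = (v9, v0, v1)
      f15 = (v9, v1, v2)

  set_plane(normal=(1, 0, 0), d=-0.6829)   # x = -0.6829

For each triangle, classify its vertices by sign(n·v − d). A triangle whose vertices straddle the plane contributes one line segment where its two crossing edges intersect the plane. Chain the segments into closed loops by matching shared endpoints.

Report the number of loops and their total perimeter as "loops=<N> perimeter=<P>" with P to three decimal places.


loops=1 perimeter=3.862

Straddling triangles (8 of 16):
  (v4,v0,v5) [++-] → (-0.6829, 0.6829, 0)–(-0.6829, 0.687143, 0)  len=0.0042
  (v4,v5,v2) [+-+] → (-0.6829, 0.687143, 0)–(-0.6829, 0.6829, 0.0153084)  len=0.0159
  (v5,v0,v6) [-+-] → (-0.6829, 0.6829, 0)–(-0.6829, 0, 0)  len=0.6829
  (v5,v6,v2) [--+] → (-0.6829, 0, 1.03593)–(-0.6829, 0.6829, 0.0153084)  len=1.2280
  (v6,v0,v7) [-+-] → (-0.6829, 0, 0)–(-0.6829, -0.6829, 0)  len=0.6829
  (v6,v7,v2) [--+] → (-0.6829, -0.6829, 0.0153084)–(-0.6829, 0, 1.03593)  len=1.2280
  (v7,v0,v8) [-++] → (-0.6829, -0.6829, 0)–(-0.6829, -0.687143, 0)  len=0.0042
  (v7,v8,v2) [-++] → (-0.6829, -0.687143, 0)–(-0.6829, -0.6829, 0.0153084)  len=0.0159

Chained into 1 loop(s):
  loop 1: 8 segments, perimeter = 3.8621
Total perimeter = 3.862


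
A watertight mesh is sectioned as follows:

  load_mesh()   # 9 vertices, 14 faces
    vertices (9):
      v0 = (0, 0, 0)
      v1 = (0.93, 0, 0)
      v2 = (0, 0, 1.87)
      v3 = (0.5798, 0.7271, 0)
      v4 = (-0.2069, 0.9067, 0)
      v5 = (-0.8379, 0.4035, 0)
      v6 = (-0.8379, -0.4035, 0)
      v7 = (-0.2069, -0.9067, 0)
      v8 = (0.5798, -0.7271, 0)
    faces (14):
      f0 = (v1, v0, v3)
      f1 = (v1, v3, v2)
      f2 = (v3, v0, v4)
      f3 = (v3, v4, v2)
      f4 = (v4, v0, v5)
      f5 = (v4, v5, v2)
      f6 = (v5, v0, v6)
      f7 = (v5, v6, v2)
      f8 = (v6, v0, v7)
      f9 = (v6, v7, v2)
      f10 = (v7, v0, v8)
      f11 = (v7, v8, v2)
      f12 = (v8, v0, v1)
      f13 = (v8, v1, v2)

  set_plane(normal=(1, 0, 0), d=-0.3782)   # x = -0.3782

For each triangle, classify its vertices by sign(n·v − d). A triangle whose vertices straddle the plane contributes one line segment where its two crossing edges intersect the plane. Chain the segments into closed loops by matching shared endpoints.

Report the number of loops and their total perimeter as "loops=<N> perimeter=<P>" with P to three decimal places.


loops=1 perimeter=4.269

Straddling triangles (6 of 14):
  (v4,v0,v5) [++-] → (-0.3782, 0.182126, 0)–(-0.3782, 0.770094, 0)  len=0.5880
  (v4,v5,v2) [+-+] → (-0.3782, 0.770094, 0)–(-0.3782, 0.182126, 1.02594)  len=1.1825
  (v5,v0,v6) [-+-] → (-0.3782, 0.182126, 0)–(-0.3782, -0.182126, 0)  len=0.3643
  (v5,v6,v2) [--+] → (-0.3782, -0.182126, 1.02594)–(-0.3782, 0.182126, 1.02594)  len=0.3643
  (v6,v0,v7) [-++] → (-0.3782, -0.182126, 0)–(-0.3782, -0.770094, 0)  len=0.5880
  (v6,v7,v2) [-++] → (-0.3782, -0.770094, 0)–(-0.3782, -0.182126, 1.02594)  len=1.1825

Chained into 1 loop(s):
  loop 1: 6 segments, perimeter = 4.2694
Total perimeter = 4.269


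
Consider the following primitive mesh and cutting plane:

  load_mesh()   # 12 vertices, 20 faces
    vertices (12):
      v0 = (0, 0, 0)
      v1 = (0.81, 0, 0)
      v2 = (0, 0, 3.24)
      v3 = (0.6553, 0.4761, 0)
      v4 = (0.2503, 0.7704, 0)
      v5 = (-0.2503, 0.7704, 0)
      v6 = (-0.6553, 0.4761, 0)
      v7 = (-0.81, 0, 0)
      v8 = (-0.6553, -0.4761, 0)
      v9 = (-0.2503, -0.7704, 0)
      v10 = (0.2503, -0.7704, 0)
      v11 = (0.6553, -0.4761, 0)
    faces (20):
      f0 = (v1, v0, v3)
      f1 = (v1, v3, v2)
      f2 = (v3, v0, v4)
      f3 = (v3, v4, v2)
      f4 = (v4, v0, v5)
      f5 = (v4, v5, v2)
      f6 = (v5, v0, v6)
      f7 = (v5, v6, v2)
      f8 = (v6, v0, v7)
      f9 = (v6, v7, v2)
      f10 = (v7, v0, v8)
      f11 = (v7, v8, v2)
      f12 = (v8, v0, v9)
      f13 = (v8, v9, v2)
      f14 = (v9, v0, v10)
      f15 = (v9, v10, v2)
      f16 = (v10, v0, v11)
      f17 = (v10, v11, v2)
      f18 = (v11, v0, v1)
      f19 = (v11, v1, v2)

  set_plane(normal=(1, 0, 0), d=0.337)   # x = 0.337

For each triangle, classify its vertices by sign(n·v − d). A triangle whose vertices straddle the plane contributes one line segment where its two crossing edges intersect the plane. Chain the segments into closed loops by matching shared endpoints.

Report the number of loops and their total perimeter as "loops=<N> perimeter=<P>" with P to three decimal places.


Straddling triangles (8 of 20):
  (v1,v0,v3) [+-+] → (0.337, 0, 0)–(0.337, 0.244843, 0)  len=0.2448
  (v1,v3,v2) [++-] → (0.337, 0.244843, 1.57377)–(0.337, 0, 1.892)  len=0.4015
  (v3,v0,v4) [+--] → (0.337, 0.244843, 0)–(0.337, 0.707398, 0)  len=0.4626
  (v3,v4,v2) [+--] → (0.337, 0.707398, 0)–(0.337, 0.244843, 1.57377)  len=1.6403
  (v10,v0,v11) [--+] → (0.337, -0.244843, 0)–(0.337, -0.707398, 0)  len=0.4626
  (v10,v11,v2) [-+-] → (0.337, -0.707398, 0)–(0.337, -0.244843, 1.57377)  len=1.6403
  (v11,v0,v1) [+-+] → (0.337, -0.244843, 0)–(0.337, 0, 0)  len=0.2448
  (v11,v1,v2) [++-] → (0.337, 0, 1.892)–(0.337, -0.244843, 1.57377)  len=0.4015

Chained into 1 loop(s):
  loop 1: 8 segments, perimeter = 5.4985
Total perimeter = 5.499

loops=1 perimeter=5.499


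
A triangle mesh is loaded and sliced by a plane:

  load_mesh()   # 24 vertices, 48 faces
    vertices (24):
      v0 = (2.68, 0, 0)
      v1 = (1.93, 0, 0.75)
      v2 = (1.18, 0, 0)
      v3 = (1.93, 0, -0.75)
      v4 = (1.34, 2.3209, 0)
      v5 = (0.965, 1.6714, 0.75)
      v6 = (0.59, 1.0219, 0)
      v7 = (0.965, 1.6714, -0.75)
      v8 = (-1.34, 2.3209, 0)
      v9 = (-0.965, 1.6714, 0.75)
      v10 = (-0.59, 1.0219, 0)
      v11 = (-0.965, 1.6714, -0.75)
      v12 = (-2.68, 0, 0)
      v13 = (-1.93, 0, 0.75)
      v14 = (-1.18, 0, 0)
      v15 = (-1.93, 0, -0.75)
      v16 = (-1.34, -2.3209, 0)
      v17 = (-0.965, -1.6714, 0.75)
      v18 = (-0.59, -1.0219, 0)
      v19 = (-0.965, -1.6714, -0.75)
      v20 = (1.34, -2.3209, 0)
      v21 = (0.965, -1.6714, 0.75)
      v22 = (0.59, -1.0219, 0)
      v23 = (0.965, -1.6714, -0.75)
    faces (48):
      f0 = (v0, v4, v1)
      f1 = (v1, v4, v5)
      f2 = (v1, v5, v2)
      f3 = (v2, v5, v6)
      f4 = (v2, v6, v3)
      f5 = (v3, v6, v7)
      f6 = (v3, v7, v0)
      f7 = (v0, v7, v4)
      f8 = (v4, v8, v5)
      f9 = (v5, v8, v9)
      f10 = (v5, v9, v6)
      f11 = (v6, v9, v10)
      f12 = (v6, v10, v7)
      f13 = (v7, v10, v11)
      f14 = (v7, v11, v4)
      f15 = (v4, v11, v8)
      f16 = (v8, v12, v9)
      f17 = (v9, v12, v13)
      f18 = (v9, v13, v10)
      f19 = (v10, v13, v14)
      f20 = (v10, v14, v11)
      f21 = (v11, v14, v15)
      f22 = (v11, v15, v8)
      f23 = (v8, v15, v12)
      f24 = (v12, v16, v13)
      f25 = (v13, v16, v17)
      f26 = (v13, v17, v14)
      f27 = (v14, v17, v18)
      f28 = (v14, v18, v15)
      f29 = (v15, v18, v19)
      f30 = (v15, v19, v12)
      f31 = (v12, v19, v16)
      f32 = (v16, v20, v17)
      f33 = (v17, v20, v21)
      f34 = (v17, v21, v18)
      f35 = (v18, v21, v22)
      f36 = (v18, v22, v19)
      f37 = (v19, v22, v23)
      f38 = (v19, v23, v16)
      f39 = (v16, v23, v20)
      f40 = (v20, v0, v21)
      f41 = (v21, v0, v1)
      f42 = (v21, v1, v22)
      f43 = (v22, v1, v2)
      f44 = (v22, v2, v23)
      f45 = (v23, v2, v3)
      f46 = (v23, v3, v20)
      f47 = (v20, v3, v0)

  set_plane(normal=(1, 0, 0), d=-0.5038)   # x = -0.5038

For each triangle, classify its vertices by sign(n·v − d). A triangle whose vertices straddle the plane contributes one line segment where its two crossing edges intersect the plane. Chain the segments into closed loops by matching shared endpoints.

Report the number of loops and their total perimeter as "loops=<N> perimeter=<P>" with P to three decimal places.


loops=2 perimeter=7.937

Straddling triangles (16 of 48):
  (v4,v8,v5) [+-+] → (-0.5038, 2.3209, 0)–(-0.5038, 2.08528, 0.272082)  len=0.3599
  (v5,v8,v9) [+--] → (-0.5038, 2.08528, 0.272082)–(-0.5038, 1.6714, 0.75)  len=0.6322
  (v5,v9,v6) [+-+] → (-0.5038, 1.6714, 0.75)–(-0.5038, 1.47876, 0.527556)  len=0.2943
  (v6,v9,v10) [+--] → (-0.5038, 1.47876, 0.527556)–(-0.5038, 1.0219, 0)  len=0.6979
  (v6,v10,v7) [+-+] → (-0.5038, 1.0219, 0)–(-0.5038, 1.0579, -0.0415756)  len=0.0550
  (v7,v10,v11) [+--] → (-0.5038, 1.0579, -0.0415756)–(-0.5038, 1.6714, -0.75)  len=0.9371
  (v7,v11,v4) [+-+] → (-0.5038, 1.6714, -0.75)–(-0.5038, 1.80136, -0.599935)  len=0.1985
  (v4,v11,v8) [+--] → (-0.5038, 1.80136, -0.599935)–(-0.5038, 2.3209, 0)  len=0.7936
  (v16,v20,v17) [-+-] → (-0.5038, -2.3209, 0)–(-0.5038, -1.80136, 0.599935)  len=0.7936
  (v17,v20,v21) [-++] → (-0.5038, -1.80136, 0.599935)–(-0.5038, -1.6714, 0.75)  len=0.1985
  (v17,v21,v18) [-+-] → (-0.5038, -1.6714, 0.75)–(-0.5038, -1.0579, 0.0415756)  len=0.9371
  (v18,v21,v22) [-++] → (-0.5038, -1.0579, 0.0415756)–(-0.5038, -1.0219, 0)  len=0.0550
  (v18,v22,v19) [-+-] → (-0.5038, -1.0219, 0)–(-0.5038, -1.47876, -0.527556)  len=0.6979
  (v19,v22,v23) [-++] → (-0.5038, -1.47876, -0.527556)–(-0.5038, -1.6714, -0.75)  len=0.2943
  (v19,v23,v16) [-+-] → (-0.5038, -1.6714, -0.75)–(-0.5038, -2.08528, -0.272082)  len=0.6322
  (v16,v23,v20) [-++] → (-0.5038, -2.08528, -0.272082)–(-0.5038, -2.3209, 0)  len=0.3599

Chained into 2 loop(s):
  loop 1: 8 segments, perimeter = 3.9686
  loop 2: 8 segments, perimeter = 3.9686
Total perimeter = 7.937


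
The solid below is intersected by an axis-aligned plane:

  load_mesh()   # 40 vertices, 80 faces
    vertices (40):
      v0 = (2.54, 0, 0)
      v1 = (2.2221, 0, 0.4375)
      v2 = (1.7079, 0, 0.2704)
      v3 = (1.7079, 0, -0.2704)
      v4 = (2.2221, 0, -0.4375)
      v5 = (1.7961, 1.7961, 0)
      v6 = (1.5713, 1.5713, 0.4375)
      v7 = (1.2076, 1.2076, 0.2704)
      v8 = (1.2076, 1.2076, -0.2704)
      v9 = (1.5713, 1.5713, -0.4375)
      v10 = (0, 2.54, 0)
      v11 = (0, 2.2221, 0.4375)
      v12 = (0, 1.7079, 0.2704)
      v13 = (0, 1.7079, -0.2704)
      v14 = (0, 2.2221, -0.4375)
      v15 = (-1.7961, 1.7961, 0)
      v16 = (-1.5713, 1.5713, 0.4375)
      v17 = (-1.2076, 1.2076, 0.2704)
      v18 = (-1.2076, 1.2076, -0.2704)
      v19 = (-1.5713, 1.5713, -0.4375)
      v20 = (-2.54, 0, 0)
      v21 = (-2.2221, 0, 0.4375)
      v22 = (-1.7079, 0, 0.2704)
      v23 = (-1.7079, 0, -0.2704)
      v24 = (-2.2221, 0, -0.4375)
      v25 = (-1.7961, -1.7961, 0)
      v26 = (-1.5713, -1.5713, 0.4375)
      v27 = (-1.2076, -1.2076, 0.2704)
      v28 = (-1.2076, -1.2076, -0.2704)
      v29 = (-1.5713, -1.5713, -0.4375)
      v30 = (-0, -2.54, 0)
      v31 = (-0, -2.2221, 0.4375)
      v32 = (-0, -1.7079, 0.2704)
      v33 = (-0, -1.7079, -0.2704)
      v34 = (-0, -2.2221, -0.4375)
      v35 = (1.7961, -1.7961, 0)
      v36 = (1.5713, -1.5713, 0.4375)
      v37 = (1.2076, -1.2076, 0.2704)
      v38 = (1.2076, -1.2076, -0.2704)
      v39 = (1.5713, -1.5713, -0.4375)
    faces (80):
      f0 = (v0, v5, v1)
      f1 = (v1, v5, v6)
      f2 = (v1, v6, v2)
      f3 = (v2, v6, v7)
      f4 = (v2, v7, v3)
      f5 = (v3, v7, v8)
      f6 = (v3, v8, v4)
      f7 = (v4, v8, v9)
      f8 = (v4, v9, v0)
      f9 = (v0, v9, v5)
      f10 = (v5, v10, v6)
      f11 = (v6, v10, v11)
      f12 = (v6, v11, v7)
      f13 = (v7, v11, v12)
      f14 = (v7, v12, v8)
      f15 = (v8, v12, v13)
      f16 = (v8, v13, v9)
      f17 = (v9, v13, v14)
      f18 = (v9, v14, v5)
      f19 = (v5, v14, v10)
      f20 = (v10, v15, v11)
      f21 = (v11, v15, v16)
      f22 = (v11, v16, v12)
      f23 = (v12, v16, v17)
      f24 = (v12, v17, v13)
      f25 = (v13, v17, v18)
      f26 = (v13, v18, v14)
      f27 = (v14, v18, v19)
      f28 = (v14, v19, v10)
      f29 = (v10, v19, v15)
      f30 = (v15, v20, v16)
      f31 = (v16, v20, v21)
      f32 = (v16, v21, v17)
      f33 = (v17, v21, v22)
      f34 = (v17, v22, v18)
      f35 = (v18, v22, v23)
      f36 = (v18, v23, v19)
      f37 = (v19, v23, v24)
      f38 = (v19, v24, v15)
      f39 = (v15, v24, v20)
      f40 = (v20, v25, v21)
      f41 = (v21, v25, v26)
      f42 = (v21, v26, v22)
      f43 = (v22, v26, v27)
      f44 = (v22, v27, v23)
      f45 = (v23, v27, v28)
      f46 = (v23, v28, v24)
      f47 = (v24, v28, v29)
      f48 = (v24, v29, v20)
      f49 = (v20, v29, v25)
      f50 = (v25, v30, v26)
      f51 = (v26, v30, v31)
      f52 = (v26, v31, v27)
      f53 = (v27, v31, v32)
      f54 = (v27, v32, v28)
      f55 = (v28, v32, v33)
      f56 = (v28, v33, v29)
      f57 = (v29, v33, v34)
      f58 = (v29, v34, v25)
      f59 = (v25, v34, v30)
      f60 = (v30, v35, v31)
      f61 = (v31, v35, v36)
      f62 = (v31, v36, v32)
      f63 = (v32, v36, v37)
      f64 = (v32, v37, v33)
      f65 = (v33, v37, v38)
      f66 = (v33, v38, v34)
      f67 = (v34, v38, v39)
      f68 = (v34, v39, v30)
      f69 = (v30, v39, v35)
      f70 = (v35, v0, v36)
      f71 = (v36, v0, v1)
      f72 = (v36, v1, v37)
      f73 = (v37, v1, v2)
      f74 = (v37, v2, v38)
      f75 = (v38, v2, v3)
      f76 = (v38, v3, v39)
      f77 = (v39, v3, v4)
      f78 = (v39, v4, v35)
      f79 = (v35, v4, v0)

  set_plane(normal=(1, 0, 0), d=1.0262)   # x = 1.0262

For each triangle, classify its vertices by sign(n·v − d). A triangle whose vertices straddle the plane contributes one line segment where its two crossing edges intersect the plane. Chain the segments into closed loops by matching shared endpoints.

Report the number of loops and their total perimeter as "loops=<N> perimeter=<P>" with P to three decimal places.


loops=2 perimeter=5.408

Straddling triangles (20 of 80):
  (v5,v10,v6) [+-+] → (1.0262, 2.11497, 0)–(1.0262, 1.90735, 0.285727)  len=0.3532
  (v6,v10,v11) [+--] → (1.0262, 1.90735, 0.285727)–(1.0262, 1.79707, 0.4375)  len=0.1876
  (v6,v11,v7) [+-+] → (1.0262, 1.79707, 0.4375)–(1.0262, 1.35999, 0.295501)  len=0.4596
  (v7,v11,v12) [+--] → (1.0262, 1.35999, 0.295501)–(1.0262, 1.28275, 0.2704)  len=0.0812
  (v7,v12,v8) [+-+] → (1.0262, 1.28275, 0.2704)–(1.0262, 1.28275, -0.189164)  len=0.4596
  (v8,v12,v13) [+--] → (1.0262, 1.28275, -0.189164)–(1.0262, 1.28275, -0.2704)  len=0.0812
  (v8,v13,v9) [+-+] → (1.0262, 1.28275, -0.2704)–(1.0262, 1.61869, -0.379531)  len=0.3532
  (v9,v13,v14) [+--] → (1.0262, 1.61869, -0.379531)–(1.0262, 1.79707, -0.4375)  len=0.1876
  (v9,v14,v5) [+-+] → (1.0262, 1.79707, -0.4375)–(1.0262, 1.97871, -0.187535)  len=0.3090
  (v5,v14,v10) [+--] → (1.0262, 1.97871, -0.187535)–(1.0262, 2.11497, 0)  len=0.2318
  (v30,v35,v31) [-+-] → (1.0262, -2.11497, 0)–(1.0262, -1.97871, 0.187535)  len=0.2318
  (v31,v35,v36) [-++] → (1.0262, -1.97871, 0.187535)–(1.0262, -1.79707, 0.4375)  len=0.3090
  (v31,v36,v32) [-+-] → (1.0262, -1.79707, 0.4375)–(1.0262, -1.61869, 0.379531)  len=0.1876
  (v32,v36,v37) [-++] → (1.0262, -1.61869, 0.379531)–(1.0262, -1.28275, 0.2704)  len=0.3532
  (v32,v37,v33) [-+-] → (1.0262, -1.28275, 0.2704)–(1.0262, -1.28275, 0.189164)  len=0.0812
  (v33,v37,v38) [-++] → (1.0262, -1.28275, 0.189164)–(1.0262, -1.28275, -0.2704)  len=0.4596
  (v33,v38,v34) [-+-] → (1.0262, -1.28275, -0.2704)–(1.0262, -1.35999, -0.295501)  len=0.0812
  (v34,v38,v39) [-++] → (1.0262, -1.35999, -0.295501)–(1.0262, -1.79707, -0.4375)  len=0.4596
  (v34,v39,v30) [-+-] → (1.0262, -1.79707, -0.4375)–(1.0262, -1.90735, -0.285727)  len=0.1876
  (v30,v39,v35) [-++] → (1.0262, -1.90735, -0.285727)–(1.0262, -2.11497, 0)  len=0.3532

Chained into 2 loop(s):
  loop 1: 10 segments, perimeter = 2.7040
  loop 2: 10 segments, perimeter = 2.7040
Total perimeter = 5.408


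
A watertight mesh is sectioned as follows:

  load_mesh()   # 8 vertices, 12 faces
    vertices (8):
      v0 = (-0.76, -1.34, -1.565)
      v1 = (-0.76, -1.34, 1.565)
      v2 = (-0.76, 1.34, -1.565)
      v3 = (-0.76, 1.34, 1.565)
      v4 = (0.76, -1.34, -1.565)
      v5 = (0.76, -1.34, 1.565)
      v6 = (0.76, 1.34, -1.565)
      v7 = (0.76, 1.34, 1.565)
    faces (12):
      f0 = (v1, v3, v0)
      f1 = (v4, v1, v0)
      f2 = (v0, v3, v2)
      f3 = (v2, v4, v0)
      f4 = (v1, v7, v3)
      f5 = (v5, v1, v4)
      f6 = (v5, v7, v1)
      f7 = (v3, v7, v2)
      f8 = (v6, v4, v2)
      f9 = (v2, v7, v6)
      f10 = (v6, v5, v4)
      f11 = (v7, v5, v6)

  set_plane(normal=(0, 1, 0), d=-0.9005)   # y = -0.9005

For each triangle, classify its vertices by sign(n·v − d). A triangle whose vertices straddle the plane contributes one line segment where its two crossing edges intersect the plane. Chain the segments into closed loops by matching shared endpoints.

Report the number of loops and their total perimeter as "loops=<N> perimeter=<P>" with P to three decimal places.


Straddling triangles (8 of 12):
  (v1,v3,v0) [-+-] → (-0.76, -0.9005, 1.565)–(-0.76, -0.9005, -1.0517)  len=2.6167
  (v0,v3,v2) [-++] → (-0.76, -0.9005, -1.0517)–(-0.76, -0.9005, -1.565)  len=0.5133
  (v2,v4,v0) [+--] → (0.510731, -0.9005, -1.565)–(-0.76, -0.9005, -1.565)  len=1.2707
  (v1,v7,v3) [-++] → (-0.510731, -0.9005, 1.565)–(-0.76, -0.9005, 1.565)  len=0.2493
  (v5,v7,v1) [-+-] → (0.76, -0.9005, 1.565)–(-0.510731, -0.9005, 1.565)  len=1.2707
  (v6,v4,v2) [+-+] → (0.76, -0.9005, -1.565)–(0.510731, -0.9005, -1.565)  len=0.2493
  (v6,v5,v4) [+--] → (0.76, -0.9005, 1.0517)–(0.76, -0.9005, -1.565)  len=2.6167
  (v7,v5,v6) [+-+] → (0.76, -0.9005, 1.565)–(0.76, -0.9005, 1.0517)  len=0.5133

Chained into 1 loop(s):
  loop 1: 8 segments, perimeter = 9.3000
Total perimeter = 9.300

loops=1 perimeter=9.300


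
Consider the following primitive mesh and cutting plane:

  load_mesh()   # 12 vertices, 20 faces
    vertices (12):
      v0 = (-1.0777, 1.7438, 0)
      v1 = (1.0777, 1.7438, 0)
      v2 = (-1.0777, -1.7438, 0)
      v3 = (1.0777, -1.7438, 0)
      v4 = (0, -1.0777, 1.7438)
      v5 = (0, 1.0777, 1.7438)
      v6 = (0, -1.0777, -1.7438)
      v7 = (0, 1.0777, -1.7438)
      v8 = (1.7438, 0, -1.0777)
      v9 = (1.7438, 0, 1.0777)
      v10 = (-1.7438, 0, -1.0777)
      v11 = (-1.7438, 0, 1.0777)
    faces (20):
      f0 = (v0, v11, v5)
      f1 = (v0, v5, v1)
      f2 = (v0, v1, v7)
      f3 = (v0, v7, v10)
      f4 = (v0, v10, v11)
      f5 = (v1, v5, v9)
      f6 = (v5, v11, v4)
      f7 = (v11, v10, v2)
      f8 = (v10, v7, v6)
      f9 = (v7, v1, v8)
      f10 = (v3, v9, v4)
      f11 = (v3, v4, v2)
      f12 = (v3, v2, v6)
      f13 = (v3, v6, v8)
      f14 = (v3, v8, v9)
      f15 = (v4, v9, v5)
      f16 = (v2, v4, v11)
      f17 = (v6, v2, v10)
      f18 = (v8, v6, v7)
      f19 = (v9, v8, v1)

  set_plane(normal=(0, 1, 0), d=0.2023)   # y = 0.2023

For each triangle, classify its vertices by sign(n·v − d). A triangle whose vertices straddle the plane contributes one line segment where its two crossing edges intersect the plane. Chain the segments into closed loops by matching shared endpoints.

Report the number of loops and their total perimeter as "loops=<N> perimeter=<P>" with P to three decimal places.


Straddling triangles (10 of 20):
  (v0,v11,v5) [+-+] → (-1.66653, 0.2023, 0.952675)–(-1.41646, 0.2023, 1.20274)  len=0.3536
  (v0,v7,v10) [++-] → (-1.41646, 0.2023, -1.20274)–(-1.66653, 0.2023, -0.952675)  len=0.3536
  (v0,v10,v11) [+--] → (-1.66653, 0.2023, -0.952675)–(-1.66653, 0.2023, 0.952675)  len=1.9053
  (v1,v5,v9) [++-] → (1.41646, 0.2023, 1.20274)–(1.66653, 0.2023, 0.952675)  len=0.3536
  (v5,v11,v4) [+--] → (-1.41646, 0.2023, 1.20274)–(0, 0.2023, 1.7438)  len=1.5163
  (v10,v7,v6) [-+-] → (-1.41646, 0.2023, -1.20274)–(0, 0.2023, -1.7438)  len=1.5163
  (v7,v1,v8) [++-] → (1.66653, 0.2023, -0.952675)–(1.41646, 0.2023, -1.20274)  len=0.3536
  (v4,v9,v5) [--+] → (1.41646, 0.2023, 1.20274)–(0, 0.2023, 1.7438)  len=1.5163
  (v8,v6,v7) [--+] → (0, 0.2023, -1.7438)–(1.41646, 0.2023, -1.20274)  len=1.5163
  (v9,v8,v1) [--+] → (1.66653, 0.2023, -0.952675)–(1.66653, 0.2023, 0.952675)  len=1.9053

Chained into 1 loop(s):
  loop 1: 10 segments, perimeter = 11.2904
Total perimeter = 11.290

loops=1 perimeter=11.290


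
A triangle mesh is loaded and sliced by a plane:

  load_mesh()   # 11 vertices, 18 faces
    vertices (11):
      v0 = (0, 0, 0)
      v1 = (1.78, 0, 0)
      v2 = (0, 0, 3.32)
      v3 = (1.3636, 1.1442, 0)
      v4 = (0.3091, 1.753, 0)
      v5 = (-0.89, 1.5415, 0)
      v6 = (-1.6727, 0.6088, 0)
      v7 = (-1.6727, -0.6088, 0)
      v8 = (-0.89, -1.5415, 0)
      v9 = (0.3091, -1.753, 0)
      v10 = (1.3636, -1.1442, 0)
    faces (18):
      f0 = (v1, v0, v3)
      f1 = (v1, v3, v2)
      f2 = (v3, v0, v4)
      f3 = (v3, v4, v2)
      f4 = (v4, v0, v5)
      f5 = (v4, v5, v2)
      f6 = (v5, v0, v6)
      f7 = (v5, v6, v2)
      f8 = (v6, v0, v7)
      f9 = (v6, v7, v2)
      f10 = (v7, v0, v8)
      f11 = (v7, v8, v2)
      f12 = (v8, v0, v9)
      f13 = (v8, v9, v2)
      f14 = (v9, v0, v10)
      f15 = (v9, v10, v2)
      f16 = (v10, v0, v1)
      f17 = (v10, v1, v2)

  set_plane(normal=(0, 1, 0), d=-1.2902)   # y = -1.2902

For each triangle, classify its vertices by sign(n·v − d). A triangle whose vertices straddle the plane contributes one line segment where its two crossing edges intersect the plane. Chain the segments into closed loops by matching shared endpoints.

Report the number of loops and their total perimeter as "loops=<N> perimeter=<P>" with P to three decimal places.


loops=1 perimeter=5.132

Straddling triangles (6 of 18):
  (v7,v0,v8) [++-] → (-0.74491, -1.2902, 0)–(-1.10089, -1.2902, 0)  len=0.3560
  (v7,v8,v2) [+-+] → (-1.10089, -1.2902, 0)–(-0.74491, -1.2902, 0.541236)  len=0.6478
  (v8,v0,v9) [-+-] → (-0.74491, -1.2902, 0)–(0.227496, -1.2902, 0)  len=0.9724
  (v8,v9,v2) [--+] → (0.227496, -1.2902, 0.876495)–(-0.74491, -1.2902, 0.541236)  len=1.0286
  (v9,v0,v10) [-++] → (0.227496, -1.2902, 0)–(1.11071, -1.2902, 0)  len=0.8832
  (v9,v10,v2) [-++] → (1.11071, -1.2902, 0)–(0.227496, -1.2902, 0.876495)  len=1.2443

Chained into 1 loop(s):
  loop 1: 6 segments, perimeter = 5.1323
Total perimeter = 5.132


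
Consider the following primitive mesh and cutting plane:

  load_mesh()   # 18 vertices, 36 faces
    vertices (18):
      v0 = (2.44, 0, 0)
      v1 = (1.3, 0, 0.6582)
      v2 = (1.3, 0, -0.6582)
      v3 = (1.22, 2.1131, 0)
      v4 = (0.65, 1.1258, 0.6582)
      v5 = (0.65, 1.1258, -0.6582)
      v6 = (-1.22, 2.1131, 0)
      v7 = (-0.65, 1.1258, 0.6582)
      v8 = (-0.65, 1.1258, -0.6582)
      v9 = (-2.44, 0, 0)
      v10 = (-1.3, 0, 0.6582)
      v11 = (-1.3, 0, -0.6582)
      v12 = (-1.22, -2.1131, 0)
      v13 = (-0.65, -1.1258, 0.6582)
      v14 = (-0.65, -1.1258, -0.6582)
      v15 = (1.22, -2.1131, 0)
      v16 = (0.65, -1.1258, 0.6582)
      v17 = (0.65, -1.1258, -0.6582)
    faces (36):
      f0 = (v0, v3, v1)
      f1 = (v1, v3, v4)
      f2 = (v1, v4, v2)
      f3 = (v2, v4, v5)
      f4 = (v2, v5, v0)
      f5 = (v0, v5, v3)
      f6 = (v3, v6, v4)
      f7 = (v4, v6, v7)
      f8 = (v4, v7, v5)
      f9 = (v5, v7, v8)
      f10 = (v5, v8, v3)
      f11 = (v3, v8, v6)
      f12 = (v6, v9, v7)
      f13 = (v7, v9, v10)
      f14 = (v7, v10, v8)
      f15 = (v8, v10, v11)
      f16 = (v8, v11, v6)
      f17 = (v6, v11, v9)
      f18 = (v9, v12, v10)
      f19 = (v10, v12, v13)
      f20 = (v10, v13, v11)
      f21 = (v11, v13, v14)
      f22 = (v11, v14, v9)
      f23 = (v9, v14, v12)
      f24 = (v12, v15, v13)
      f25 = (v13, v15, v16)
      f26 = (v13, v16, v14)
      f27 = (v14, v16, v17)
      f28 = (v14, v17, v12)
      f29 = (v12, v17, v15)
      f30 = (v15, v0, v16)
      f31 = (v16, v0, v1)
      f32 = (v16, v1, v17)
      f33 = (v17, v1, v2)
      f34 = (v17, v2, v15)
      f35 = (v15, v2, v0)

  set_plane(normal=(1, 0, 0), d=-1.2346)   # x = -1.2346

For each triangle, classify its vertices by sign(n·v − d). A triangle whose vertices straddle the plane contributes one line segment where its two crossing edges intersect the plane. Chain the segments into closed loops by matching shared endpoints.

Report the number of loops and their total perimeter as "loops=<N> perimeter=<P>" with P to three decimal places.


loops=2 perimeter=10.958

Straddling triangles (12 of 36):
  (v6,v9,v7) [+-+] → (-1.2346, 2.08781, 0)–(-1.2346, 0.758123, 0.443237)  len=1.4016
  (v7,v9,v10) [+--] → (-1.2346, 0.758123, 0.443237)–(-1.2346, 0.113273, 0.6582)  len=0.6797
  (v7,v10,v8) [+-+] → (-1.2346, 0.113273, 0.6582)–(-1.2346, 0.113273, 0.52575)  len=0.1325
  (v8,v10,v11) [+--] → (-1.2346, 0.113273, 0.52575)–(-1.2346, 0.113273, -0.6582)  len=1.1839
  (v8,v11,v6) [+-+] → (-1.2346, 0.113273, -0.6582)–(-1.2346, 1.72746, -0.120121)  len=1.7015
  (v6,v11,v9) [+--] → (-1.2346, 1.72746, -0.120121)–(-1.2346, 2.08781, 0)  len=0.3798
  (v9,v12,v10) [-+-] → (-1.2346, -2.08781, 0)–(-1.2346, -1.72746, 0.120121)  len=0.3798
  (v10,v12,v13) [-++] → (-1.2346, -1.72746, 0.120121)–(-1.2346, -0.113273, 0.6582)  len=1.7015
  (v10,v13,v11) [-+-] → (-1.2346, -0.113273, 0.6582)–(-1.2346, -0.113273, -0.52575)  len=1.1839
  (v11,v13,v14) [-++] → (-1.2346, -0.113273, -0.52575)–(-1.2346, -0.113273, -0.6582)  len=0.1325
  (v11,v14,v9) [-+-] → (-1.2346, -0.113273, -0.6582)–(-1.2346, -0.758123, -0.443237)  len=0.6797
  (v9,v14,v12) [-++] → (-1.2346, -0.758123, -0.443237)–(-1.2346, -2.08781, 0)  len=1.4016

Chained into 2 loop(s):
  loop 1: 6 segments, perimeter = 5.4791
  loop 2: 6 segments, perimeter = 5.4791
Total perimeter = 10.958


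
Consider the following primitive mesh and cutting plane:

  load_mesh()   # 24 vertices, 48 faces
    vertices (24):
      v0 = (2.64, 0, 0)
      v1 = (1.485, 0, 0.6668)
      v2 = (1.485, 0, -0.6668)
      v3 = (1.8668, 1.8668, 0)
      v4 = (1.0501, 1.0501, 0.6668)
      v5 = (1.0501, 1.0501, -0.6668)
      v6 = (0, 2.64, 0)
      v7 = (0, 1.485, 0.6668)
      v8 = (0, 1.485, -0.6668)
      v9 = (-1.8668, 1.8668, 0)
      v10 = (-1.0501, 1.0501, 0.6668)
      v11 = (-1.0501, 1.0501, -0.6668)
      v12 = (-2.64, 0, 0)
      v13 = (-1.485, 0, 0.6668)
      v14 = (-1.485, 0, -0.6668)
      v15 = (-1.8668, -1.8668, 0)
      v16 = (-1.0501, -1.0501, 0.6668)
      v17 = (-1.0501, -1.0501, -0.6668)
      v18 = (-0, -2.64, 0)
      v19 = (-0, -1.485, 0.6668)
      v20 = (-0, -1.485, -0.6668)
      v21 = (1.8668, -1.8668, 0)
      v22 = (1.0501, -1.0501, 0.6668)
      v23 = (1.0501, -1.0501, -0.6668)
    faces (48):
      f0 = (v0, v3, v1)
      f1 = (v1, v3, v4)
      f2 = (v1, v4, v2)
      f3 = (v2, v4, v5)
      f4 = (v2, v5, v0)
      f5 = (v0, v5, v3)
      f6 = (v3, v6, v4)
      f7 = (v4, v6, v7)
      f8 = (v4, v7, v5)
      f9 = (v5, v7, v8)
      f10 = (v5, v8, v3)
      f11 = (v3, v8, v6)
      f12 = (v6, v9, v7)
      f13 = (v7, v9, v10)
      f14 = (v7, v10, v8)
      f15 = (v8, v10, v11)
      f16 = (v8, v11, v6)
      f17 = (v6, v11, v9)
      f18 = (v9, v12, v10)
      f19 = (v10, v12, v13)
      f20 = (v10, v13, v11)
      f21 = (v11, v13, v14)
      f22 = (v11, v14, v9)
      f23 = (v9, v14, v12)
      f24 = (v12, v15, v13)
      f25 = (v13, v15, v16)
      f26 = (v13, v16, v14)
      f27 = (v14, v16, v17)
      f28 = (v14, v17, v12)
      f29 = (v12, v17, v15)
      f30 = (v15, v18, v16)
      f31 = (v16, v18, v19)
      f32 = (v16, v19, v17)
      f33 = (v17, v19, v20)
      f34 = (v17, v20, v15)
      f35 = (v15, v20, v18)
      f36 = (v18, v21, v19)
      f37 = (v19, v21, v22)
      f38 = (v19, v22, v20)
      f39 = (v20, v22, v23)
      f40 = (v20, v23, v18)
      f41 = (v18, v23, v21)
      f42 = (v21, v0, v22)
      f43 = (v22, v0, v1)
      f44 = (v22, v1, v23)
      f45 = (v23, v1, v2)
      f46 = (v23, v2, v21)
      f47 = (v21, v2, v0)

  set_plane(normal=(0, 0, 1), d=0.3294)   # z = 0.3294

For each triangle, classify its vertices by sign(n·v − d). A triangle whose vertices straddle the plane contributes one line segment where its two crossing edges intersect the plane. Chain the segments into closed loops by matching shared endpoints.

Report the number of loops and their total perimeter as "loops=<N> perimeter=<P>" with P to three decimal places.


Straddling triangles (32 of 48):
  (v0,v3,v1) [--+] → (1.67819, 0.944599, 0.3294)–(2.06943, 0, 0.3294)  len=1.0224
  (v1,v3,v4) [+-+] → (1.67819, 0.944599, 0.3294)–(1.46335, 1.46335, 0.3294)  len=0.5615
  (v1,v4,v2) [++-] → (1.16013, 0.784425, 0.3294)–(1.485, 0, 0.3294)  len=0.8490
  (v2,v4,v5) [-+-] → (1.16013, 0.784425, 0.3294)–(1.0501, 1.0501, 0.3294)  len=0.2876
  (v3,v6,v4) [--+] → (0.518751, 1.85459, 0.3294)–(1.46335, 1.46335, 0.3294)  len=1.0224
  (v4,v6,v7) [+-+] → (0.518751, 1.85459, 0.3294)–(0, 2.06943, 0.3294)  len=0.5615
  (v4,v7,v5) [++-] → (0.265675, 1.37497, 0.3294)–(1.0501, 1.0501, 0.3294)  len=0.8490
  (v5,v7,v8) [-+-] → (0.265675, 1.37497, 0.3294)–(0, 1.485, 0.3294)  len=0.2876
  (v6,v9,v7) [--+] → (-0.944599, 1.67819, 0.3294)–(0, 2.06943, 0.3294)  len=1.0224
  (v7,v9,v10) [+-+] → (-0.944599, 1.67819, 0.3294)–(-1.46335, 1.46335, 0.3294)  len=0.5615
  (v7,v10,v8) [++-] → (-0.784425, 1.16013, 0.3294)–(0, 1.485, 0.3294)  len=0.8490
  (v8,v10,v11) [-+-] → (-0.784425, 1.16013, 0.3294)–(-1.0501, 1.0501, 0.3294)  len=0.2876
  (v9,v12,v10) [--+] → (-1.85459, 0.518751, 0.3294)–(-1.46335, 1.46335, 0.3294)  len=1.0224
  (v10,v12,v13) [+-+] → (-1.85459, 0.518751, 0.3294)–(-2.06943, 0, 0.3294)  len=0.5615
  (v10,v13,v11) [++-] → (-1.37497, 0.265675, 0.3294)–(-1.0501, 1.0501, 0.3294)  len=0.8490
  (v11,v13,v14) [-+-] → (-1.37497, 0.265675, 0.3294)–(-1.485, 0, 0.3294)  len=0.2876
  (v12,v15,v13) [--+] → (-1.67819, -0.944599, 0.3294)–(-2.06943, 0, 0.3294)  len=1.0224
  (v13,v15,v16) [+-+] → (-1.67819, -0.944599, 0.3294)–(-1.46335, -1.46335, 0.3294)  len=0.5615
  (v13,v16,v14) [++-] → (-1.16013, -0.784425, 0.3294)–(-1.485, 0, 0.3294)  len=0.8490
  (v14,v16,v17) [-+-] → (-1.16013, -0.784425, 0.3294)–(-1.0501, -1.0501, 0.3294)  len=0.2876
  (v15,v18,v16) [--+] → (-0.518751, -1.85459, 0.3294)–(-1.46335, -1.46335, 0.3294)  len=1.0224
  (v16,v18,v19) [+-+] → (-0.518751, -1.85459, 0.3294)–(0, -2.06943, 0.3294)  len=0.5615
  (v16,v19,v17) [++-] → (-0.265675, -1.37497, 0.3294)–(-1.0501, -1.0501, 0.3294)  len=0.8490
  (v17,v19,v20) [-+-] → (-0.265675, -1.37497, 0.3294)–(0, -1.485, 0.3294)  len=0.2876
  (v18,v21,v19) [--+] → (0.944599, -1.67819, 0.3294)–(0, -2.06943, 0.3294)  len=1.0224
  (v19,v21,v22) [+-+] → (0.944599, -1.67819, 0.3294)–(1.46335, -1.46335, 0.3294)  len=0.5615
  (v19,v22,v20) [++-] → (0.784425, -1.16013, 0.3294)–(0, -1.485, 0.3294)  len=0.8490
  (v20,v22,v23) [-+-] → (0.784425, -1.16013, 0.3294)–(1.0501, -1.0501, 0.3294)  len=0.2876
  (v21,v0,v22) [--+] → (1.85459, -0.518751, 0.3294)–(1.46335, -1.46335, 0.3294)  len=1.0224
  (v22,v0,v1) [+-+] → (1.85459, -0.518751, 0.3294)–(2.06943, 0, 0.3294)  len=0.5615
  (v22,v1,v23) [++-] → (1.37497, -0.265675, 0.3294)–(1.0501, -1.0501, 0.3294)  len=0.8490
  (v23,v1,v2) [-+-] → (1.37497, -0.265675, 0.3294)–(1.485, 0, 0.3294)  len=0.2876

Chained into 2 loop(s):
  loop 1: 16 segments, perimeter = 12.6712
  loop 2: 16 segments, perimeter = 9.0928
Total perimeter = 21.764

loops=2 perimeter=21.764
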